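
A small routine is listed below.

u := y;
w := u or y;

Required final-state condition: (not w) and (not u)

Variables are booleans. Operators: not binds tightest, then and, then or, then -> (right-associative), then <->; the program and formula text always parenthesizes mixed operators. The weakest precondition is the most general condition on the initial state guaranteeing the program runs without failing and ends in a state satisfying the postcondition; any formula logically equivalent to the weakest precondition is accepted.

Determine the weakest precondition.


Working backward. After the program, (not w) and (not u) must hold.
Before w := u or y: (not (u or y)) and (not u)
Before u := y: not y
Answer: WP = not y


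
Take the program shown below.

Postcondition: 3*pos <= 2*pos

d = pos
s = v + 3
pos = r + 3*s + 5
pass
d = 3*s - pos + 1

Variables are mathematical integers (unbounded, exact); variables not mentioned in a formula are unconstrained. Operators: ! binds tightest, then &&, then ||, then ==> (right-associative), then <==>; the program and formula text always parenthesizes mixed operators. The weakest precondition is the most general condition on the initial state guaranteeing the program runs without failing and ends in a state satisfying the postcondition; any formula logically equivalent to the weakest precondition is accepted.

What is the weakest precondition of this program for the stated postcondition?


Working backward. After the program, the postcondition 3*pos <= 2*pos must hold; in canonical form it is pos <= 0.
Before d := 3*s - pos + 1: pos <= 0
Before skip: pos <= 0
Before pos := r + 3*s + 5: r + 3*s <= -5
Before s := v + 3: r + 3*v <= -14
Before d := pos: r + 3*v <= -14
Answer: WP = r + 3*v <= -14


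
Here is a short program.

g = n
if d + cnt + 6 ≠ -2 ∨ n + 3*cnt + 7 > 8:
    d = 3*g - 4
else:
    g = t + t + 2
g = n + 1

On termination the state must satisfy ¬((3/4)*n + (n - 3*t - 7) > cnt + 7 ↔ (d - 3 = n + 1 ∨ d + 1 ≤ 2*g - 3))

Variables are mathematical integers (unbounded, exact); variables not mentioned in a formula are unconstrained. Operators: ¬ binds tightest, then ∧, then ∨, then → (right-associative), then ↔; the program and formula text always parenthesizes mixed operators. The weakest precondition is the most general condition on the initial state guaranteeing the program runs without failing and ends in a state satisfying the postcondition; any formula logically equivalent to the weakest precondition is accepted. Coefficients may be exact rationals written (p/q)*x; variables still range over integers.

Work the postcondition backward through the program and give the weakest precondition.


Working backward. After the program, the postcondition ¬((3/4)*n + (n - 3*t - 7) > cnt + 7 ↔ (d - 3 = n + 1 ∨ d + 1 ≤ 2*g - 3)) must hold; in canonical form it is ¬((7/4)*n > cnt + 3*t + 14 ↔ (d = n + 4 ∨ d ≤ 2*g - 4)).
Before g := n + 1: ¬((7/4)*n > cnt + 3*t + 14 ↔ (d = n + 4 ∨ d ≤ 2*n - 2))
Then branch requires ¬((7/4)*n > cnt + 3*t + 14 ↔ (3*g = n + 8 ∨ 3*g ≤ 2*n + 2)); else branch requires ¬((7/4)*n > cnt + 3*t + 14 ↔ (d = n + 4 ∨ d ≤ 2*n - 2)).
Before the if: ((cnt + d ≠ -8 ∨ 3*cnt + n > 1) → (¬((7/4)*n > cnt + 3*t + 14 ↔ (3*g = n + 8 ∨ 3*g ≤ 2*n + 2)))) ∧ ((¬(cnt + d ≠ -8 ∨ 3*cnt + n > 1)) → (¬((7/4)*n > cnt + 3*t + 14 ↔ (d = n + 4 ∨ d ≤ 2*n - 2))))
Before g := n: ((cnt + d ≠ -8 ∨ 3*cnt + n > 1) → (¬((7/4)*n > cnt + 3*t + 14 ↔ (2*n = 8 ∨ n ≤ 2)))) ∧ ((¬(cnt + d ≠ -8 ∨ 3*cnt + n > 1)) → (¬((7/4)*n > cnt + 3*t + 14 ↔ (d = n + 4 ∨ d ≤ 2*n - 2))))
Answer: WP = ((cnt + d ≠ -8 ∨ 3*cnt + n > 1) → (¬((7/4)*n > cnt + 3*t + 14 ↔ (2*n = 8 ∨ n ≤ 2)))) ∧ ((¬(cnt + d ≠ -8 ∨ 3*cnt + n > 1)) → (¬((7/4)*n > cnt + 3*t + 14 ↔ (d = n + 4 ∨ d ≤ 2*n - 2))))


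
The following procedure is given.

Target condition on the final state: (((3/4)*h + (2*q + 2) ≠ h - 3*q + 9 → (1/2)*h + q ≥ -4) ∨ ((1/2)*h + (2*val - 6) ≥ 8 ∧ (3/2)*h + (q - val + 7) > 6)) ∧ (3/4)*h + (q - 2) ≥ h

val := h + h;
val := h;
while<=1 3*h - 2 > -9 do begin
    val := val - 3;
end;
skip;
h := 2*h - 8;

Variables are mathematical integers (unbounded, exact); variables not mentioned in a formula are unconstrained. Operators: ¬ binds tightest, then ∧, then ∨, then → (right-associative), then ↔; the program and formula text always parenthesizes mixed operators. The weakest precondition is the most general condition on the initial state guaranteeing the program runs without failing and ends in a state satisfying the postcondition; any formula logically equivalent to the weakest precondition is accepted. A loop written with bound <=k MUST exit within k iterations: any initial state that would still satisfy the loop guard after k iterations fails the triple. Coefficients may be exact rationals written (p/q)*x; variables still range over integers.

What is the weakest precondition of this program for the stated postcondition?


Working backward. After the program, the postcondition (((3/4)*h + (2*q + 2) ≠ h - 3*q + 9 → (1/2)*h + q ≥ -4) ∨ ((1/2)*h + (2*val - 6) ≥ 8 ∧ (3/2)*h + (q - val + 7) > 6)) ∧ (3/4)*h + (q - 2) ≥ h must hold; in canonical form it is ((5*q ≠ (1/4)*h + 7 → (1/2)*h + q ≥ -4) ∨ ((1/2)*h + 2*val ≥ 14 ∧ (3/2)*h + q > val - 1)) ∧ q ≥ (1/4)*h + 2.
Before h := 2*h - 8: ((5*q ≠ (1/2)*h + 5 → h + q ≥ 0) ∨ (h + 2*val ≥ 18 ∧ 3*h + q > val + 11)) ∧ q ≥ (1/2)*h
Before skip: ((5*q ≠ (1/2)*h + 5 → h + q ≥ 0) ∨ (h + 2*val ≥ 18 ∧ 3*h + q > val + 11)) ∧ q ≥ (1/2)*h
Before the loop (bound <=1), unroll the exhaustion recursion (WP_0 = exit-now case; WP_j = one more guarded iteration, up to j = 1):
  WP_0: (¬(3*h > -7)) ∧ ((5*q ≠ (1/2)*h + 5 → h + q ≥ 0) ∨ (h + 2*val ≥ 18 ∧ 3*h + q > val + 11)) ∧ q ≥ (1/2)*h
  WP_1: (3*h > -7 → ((¬(3*h > -7)) ∧ ((5*q ≠ (1/2)*h + 5 → h + q ≥ 0) ∨ (h + 2*val ≥ 24 ∧ 3*h + q > val + 8)) ∧ q ≥ (1/2)*h)) ∧ ((¬(3*h > -7)) → (((5*q ≠ (1/2)*h + 5 → h + q ≥ 0) ∨ (h + 2*val ≥ 18 ∧ 3*h + q > val + 11)) ∧ q ≥ (1/2)*h))
So before the loop: (3*h > -7 → ((¬(3*h > -7)) ∧ ((5*q ≠ (1/2)*h + 5 → h + q ≥ 0) ∨ (h + 2*val ≥ 24 ∧ 3*h + q > val + 8)) ∧ q ≥ (1/2)*h)) ∧ ((¬(3*h > -7)) → (((5*q ≠ (1/2)*h + 5 → h + q ≥ 0) ∨ (h + 2*val ≥ 18 ∧ 3*h + q > val + 11)) ∧ q ≥ (1/2)*h))
Before val := h: (3*h > -7 → ((¬(3*h > -7)) ∧ ((5*q ≠ (1/2)*h + 5 → h + q ≥ 0) ∨ (3*h ≥ 24 ∧ 2*h + q > 8)) ∧ q ≥ (1/2)*h)) ∧ ((¬(3*h > -7)) → (((5*q ≠ (1/2)*h + 5 → h + q ≥ 0) ∨ (3*h ≥ 18 ∧ 2*h + q > 11)) ∧ q ≥ (1/2)*h))
Before val := h + h: (3*h > -7 → ((¬(3*h > -7)) ∧ ((5*q ≠ (1/2)*h + 5 → h + q ≥ 0) ∨ (3*h ≥ 24 ∧ 2*h + q > 8)) ∧ q ≥ (1/2)*h)) ∧ ((¬(3*h > -7)) → (((5*q ≠ (1/2)*h + 5 → h + q ≥ 0) ∨ (3*h ≥ 18 ∧ 2*h + q > 11)) ∧ q ≥ (1/2)*h))
Answer: WP = (3*h > -7 → ((¬(3*h > -7)) ∧ ((5*q ≠ (1/2)*h + 5 → h + q ≥ 0) ∨ (3*h ≥ 24 ∧ 2*h + q > 8)) ∧ q ≥ (1/2)*h)) ∧ ((¬(3*h > -7)) → (((5*q ≠ (1/2)*h + 5 → h + q ≥ 0) ∨ (3*h ≥ 18 ∧ 2*h + q > 11)) ∧ q ≥ (1/2)*h))


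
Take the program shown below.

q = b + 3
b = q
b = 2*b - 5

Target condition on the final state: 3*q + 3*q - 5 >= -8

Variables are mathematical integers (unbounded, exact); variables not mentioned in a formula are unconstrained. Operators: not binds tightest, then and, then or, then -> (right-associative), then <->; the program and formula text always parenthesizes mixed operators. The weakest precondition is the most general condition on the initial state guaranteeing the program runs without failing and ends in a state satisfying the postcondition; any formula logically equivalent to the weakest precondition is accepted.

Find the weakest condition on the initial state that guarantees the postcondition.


Working backward. After the program, the postcondition 3*q + 3*q - 5 >= -8 must hold; in canonical form it is 6*q >= -3.
Before b := 2*b - 5: 6*q >= -3
Before b := q: 6*q >= -3
Before q := b + 3: 6*b >= -21
Answer: WP = 6*b >= -21


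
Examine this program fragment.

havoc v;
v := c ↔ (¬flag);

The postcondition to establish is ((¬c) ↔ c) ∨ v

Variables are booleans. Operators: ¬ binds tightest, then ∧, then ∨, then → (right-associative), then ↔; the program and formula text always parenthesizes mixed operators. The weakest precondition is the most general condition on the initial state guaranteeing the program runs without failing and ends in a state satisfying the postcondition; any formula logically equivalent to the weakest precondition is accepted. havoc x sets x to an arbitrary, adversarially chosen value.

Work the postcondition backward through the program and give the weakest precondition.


Working backward. After the program, ((¬c) ↔ c) ∨ v must hold.
Before v := c ↔ (¬flag): ((¬c) ↔ c) ∨ (c ↔ (¬flag))
Before havoc v: ((¬c) ↔ c) ∨ (c ↔ (¬flag))
Answer: WP = ((¬c) ↔ c) ∨ (c ↔ (¬flag))


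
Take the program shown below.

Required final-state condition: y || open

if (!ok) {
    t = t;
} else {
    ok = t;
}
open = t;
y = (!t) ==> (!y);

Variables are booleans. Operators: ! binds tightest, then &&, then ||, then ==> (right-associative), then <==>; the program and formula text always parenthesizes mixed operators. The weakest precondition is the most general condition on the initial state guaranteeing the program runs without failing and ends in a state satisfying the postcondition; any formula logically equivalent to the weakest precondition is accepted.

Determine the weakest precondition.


Working backward. After the program, y || open must hold.
Before y := (!t) ==> (!y): ((!t) ==> (!y)) || open
Before open := t: ((!t) ==> (!y)) || t
Then branch requires ((!t) ==> (!y)) || t; else branch requires ((!t) ==> (!y)) || t.
Before the if: ((!ok) ==> (((!t) ==> (!y)) || t)) && (ok ==> (((!t) ==> (!y)) || t))
Answer: WP = ((!ok) ==> (((!t) ==> (!y)) || t)) && (ok ==> (((!t) ==> (!y)) || t))


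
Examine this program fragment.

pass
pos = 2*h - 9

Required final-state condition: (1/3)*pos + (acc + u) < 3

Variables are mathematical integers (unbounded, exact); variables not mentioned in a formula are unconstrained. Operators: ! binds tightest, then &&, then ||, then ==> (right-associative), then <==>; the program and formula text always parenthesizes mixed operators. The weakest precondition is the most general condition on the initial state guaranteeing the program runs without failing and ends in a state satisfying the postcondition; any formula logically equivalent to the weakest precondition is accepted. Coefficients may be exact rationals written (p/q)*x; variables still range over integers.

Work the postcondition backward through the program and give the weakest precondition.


Working backward. After the program, the postcondition (1/3)*pos + (acc + u) < 3 must hold; in canonical form it is acc + (1/3)*pos + u < 3.
Before pos := 2*h - 9: acc + (2/3)*h + u < 6
Before skip: acc + (2/3)*h + u < 6
Answer: WP = acc + (2/3)*h + u < 6


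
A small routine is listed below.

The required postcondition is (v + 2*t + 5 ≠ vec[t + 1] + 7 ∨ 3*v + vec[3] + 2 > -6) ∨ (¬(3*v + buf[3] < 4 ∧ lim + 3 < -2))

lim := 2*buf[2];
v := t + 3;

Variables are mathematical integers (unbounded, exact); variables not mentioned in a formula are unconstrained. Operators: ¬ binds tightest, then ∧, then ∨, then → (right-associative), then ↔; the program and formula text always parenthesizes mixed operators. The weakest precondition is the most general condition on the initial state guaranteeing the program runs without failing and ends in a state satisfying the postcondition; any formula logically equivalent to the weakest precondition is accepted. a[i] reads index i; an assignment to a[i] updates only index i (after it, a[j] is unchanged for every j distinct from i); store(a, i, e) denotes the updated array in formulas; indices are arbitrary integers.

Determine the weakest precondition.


Working backward. After the program, the postcondition (v + 2*t + 5 ≠ vec[t + 1] + 7 ∨ 3*v + vec[3] + 2 > -6) ∨ (¬(3*v + buf[3] < 4 ∧ lim + 3 < -2)) must hold; in canonical form it is 2*t + v ≠ vec[t + 1] + 2 ∨ vec[3] + 3*v > -8 ∨ (¬(buf[3] + 3*v < 4 ∧ lim < -5)).
Before v := t + 3: 3*t ≠ vec[t + 1] - 1 ∨ vec[3] + 3*t > -17 ∨ (¬(buf[3] + 3*t < -5 ∧ lim < -5))
Before lim := 2*buf[2]: 3*t ≠ vec[t + 1] - 1 ∨ vec[3] + 3*t > -17 ∨ (¬(buf[3] + 3*t < -5 ∧ 2*buf[2] < -5))
Answer: WP = 3*t ≠ vec[t + 1] - 1 ∨ vec[3] + 3*t > -17 ∨ (¬(buf[3] + 3*t < -5 ∧ 2*buf[2] < -5))


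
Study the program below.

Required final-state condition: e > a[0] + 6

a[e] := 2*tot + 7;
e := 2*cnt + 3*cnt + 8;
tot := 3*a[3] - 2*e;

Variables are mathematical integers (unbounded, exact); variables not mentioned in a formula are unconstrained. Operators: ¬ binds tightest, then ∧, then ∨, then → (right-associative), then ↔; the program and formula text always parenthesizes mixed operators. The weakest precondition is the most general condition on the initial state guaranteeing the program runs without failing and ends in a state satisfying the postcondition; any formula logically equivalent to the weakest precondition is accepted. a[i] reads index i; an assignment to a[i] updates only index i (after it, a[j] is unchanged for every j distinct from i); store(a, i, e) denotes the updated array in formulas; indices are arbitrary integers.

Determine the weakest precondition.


Working backward. After the program, e > a[0] + 6 must hold.
Before tot := 3*a[3] - 2*e: e > a[0] + 6
Before e := 2*cnt + 3*cnt + 8: 5*cnt > a[0] - 2
Before a[e] := 2*tot + 7: 5*cnt > store(a, e, 2*tot + 7)[0] - 2
Answer: WP = 5*cnt > store(a, e, 2*tot + 7)[0] - 2


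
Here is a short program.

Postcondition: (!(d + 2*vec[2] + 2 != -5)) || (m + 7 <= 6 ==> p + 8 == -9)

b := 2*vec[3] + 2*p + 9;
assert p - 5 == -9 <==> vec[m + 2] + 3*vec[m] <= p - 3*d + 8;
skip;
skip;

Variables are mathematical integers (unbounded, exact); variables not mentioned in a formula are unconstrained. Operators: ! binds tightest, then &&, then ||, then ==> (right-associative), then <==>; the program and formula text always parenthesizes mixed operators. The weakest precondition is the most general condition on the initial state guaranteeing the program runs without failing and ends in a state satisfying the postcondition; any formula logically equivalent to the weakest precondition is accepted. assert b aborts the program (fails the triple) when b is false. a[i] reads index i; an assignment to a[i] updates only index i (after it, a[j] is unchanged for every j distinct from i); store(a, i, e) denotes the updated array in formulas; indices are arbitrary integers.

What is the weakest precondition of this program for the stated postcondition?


Working backward. After the program, the postcondition (!(d + 2*vec[2] + 2 != -5)) || (m + 7 <= 6 ==> p + 8 == -9) must hold; in canonical form it is (!(2*vec[2] + d != -7)) || (m <= -1 ==> p == -17).
Before skip: (!(2*vec[2] + d != -7)) || (m <= -1 ==> p == -17)
Before skip: (!(2*vec[2] + d != -7)) || (m <= -1 ==> p == -17)
Before assert p - 5 == -9 <==> vec[m + 2] + 3*vec[m] <= p - 3*d + 8: (p == -4 <==> vec[m + 2] + 3*vec[m] + 3*d <= p + 8) && ((!(2*vec[2] + d != -7)) || (m <= -1 ==> p == -17))
Before b := 2*vec[3] + 2*p + 9: (p == -4 <==> vec[m + 2] + 3*vec[m] + 3*d <= p + 8) && ((!(2*vec[2] + d != -7)) || (m <= -1 ==> p == -17))
Answer: WP = (p == -4 <==> vec[m + 2] + 3*vec[m] + 3*d <= p + 8) && ((!(2*vec[2] + d != -7)) || (m <= -1 ==> p == -17))


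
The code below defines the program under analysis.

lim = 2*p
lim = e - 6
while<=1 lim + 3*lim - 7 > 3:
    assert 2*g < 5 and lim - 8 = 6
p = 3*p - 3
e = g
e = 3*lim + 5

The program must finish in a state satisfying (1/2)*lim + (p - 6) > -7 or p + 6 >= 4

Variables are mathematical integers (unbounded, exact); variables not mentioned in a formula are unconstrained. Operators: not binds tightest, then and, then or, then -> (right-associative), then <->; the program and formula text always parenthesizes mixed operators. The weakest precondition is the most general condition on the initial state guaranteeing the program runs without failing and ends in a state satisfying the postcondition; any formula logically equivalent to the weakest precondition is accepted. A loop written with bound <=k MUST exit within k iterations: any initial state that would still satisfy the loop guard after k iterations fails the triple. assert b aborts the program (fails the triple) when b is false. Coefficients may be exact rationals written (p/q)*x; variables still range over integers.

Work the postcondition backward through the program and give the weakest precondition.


Working backward. After the program, the postcondition (1/2)*lim + (p - 6) > -7 or p + 6 >= 4 must hold; in canonical form it is (1/2)*lim + p > -1 or p >= -2.
Before e := 3*lim + 5: (1/2)*lim + p > -1 or p >= -2
Before e := g: (1/2)*lim + p > -1 or p >= -2
Before p := 3*p - 3: (1/2)*lim + 3*p > 2 or 3*p >= 1
Before the loop (bound <=1), unroll the exhaustion recursion (WP_0 = exit-now case; WP_j = one more guarded iteration, up to j = 1):
  WP_0: (not (4*lim > 10)) and ((1/2)*lim + 3*p > 2 or 3*p >= 1)
  WP_1: (4*lim > 10 -> (2*g < 5 and lim = 14 and (not (4*lim > 10)) and ((1/2)*lim + 3*p > 2 or 3*p >= 1))) and ((not (4*lim > 10)) -> ((1/2)*lim + 3*p > 2 or 3*p >= 1))
So before the loop: (4*lim > 10 -> (2*g < 5 and lim = 14 and (not (4*lim > 10)) and ((1/2)*lim + 3*p > 2 or 3*p >= 1))) and ((not (4*lim > 10)) -> ((1/2)*lim + 3*p > 2 or 3*p >= 1))
Before lim := e - 6: (4*e > 34 -> (2*g < 5 and e = 20 and (not (4*e > 34)) and ((1/2)*e + 3*p > 5 or 3*p >= 1))) and ((not (4*e > 34)) -> ((1/2)*e + 3*p > 5 or 3*p >= 1))
Before lim := 2*p: (4*e > 34 -> (2*g < 5 and e = 20 and (not (4*e > 34)) and ((1/2)*e + 3*p > 5 or 3*p >= 1))) and ((not (4*e > 34)) -> ((1/2)*e + 3*p > 5 or 3*p >= 1))
Answer: WP = (4*e > 34 -> (2*g < 5 and e = 20 and (not (4*e > 34)) and ((1/2)*e + 3*p > 5 or 3*p >= 1))) and ((not (4*e > 34)) -> ((1/2)*e + 3*p > 5 or 3*p >= 1))


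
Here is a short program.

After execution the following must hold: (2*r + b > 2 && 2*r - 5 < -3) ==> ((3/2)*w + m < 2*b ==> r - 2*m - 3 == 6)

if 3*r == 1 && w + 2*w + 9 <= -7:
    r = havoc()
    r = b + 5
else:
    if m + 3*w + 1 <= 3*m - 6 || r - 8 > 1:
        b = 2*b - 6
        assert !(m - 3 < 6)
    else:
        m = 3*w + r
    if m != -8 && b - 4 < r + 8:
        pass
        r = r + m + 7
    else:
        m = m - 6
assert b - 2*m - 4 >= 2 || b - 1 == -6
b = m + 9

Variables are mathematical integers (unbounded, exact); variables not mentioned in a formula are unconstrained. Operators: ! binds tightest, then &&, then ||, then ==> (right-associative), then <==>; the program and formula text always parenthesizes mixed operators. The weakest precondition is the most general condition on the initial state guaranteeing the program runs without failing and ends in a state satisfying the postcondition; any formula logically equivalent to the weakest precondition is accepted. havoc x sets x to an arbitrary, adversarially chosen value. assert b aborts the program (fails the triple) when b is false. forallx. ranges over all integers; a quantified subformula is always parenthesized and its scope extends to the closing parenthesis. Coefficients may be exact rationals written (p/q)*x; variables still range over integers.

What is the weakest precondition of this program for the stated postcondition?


Working backward. After the program, the postcondition (2*r + b > 2 && 2*r - 5 < -3) ==> ((3/2)*w + m < 2*b ==> r - 2*m - 3 == 6) must hold; in canonical form it is (b + 2*r > 2 && 2*r < 2) ==> (m + (3/2)*w < 2*b ==> r == 2*m + 9).
Before b := m + 9: (m + 2*r > -7 && 2*r < 2) ==> ((3/2)*w < m + 18 ==> r == 2*m + 9)
Before assert b - 2*m - 4 >= 2 || b - 1 == -6: (b >= 2*m + 6 || b == -5) && ((m + 2*r > -7 && 2*r < 2) ==> ((3/2)*w < m + 18 ==> r == 2*m + 9))
Then branch requires (b >= 2*m + 6 || b == -5) && ((2*b + m > -17 && 2*b < -8) ==> ((3/2)*w < m + 18 ==> b == 2*m + 4)); else branch requires ((3*w <= 2*m - 7 || r > 9) ==> ((!(m < 9)) && ((m != -8 && 2*b < r + 18) ==> ((2*b >= 2*m + 12 || 2*b == 1) && ((3*m + 2*r > -21 && 2*m + 2*r < -12) ==> ((3/2)*w < m + 18 ==> r == m + 2)))) && ((!(m != -8 && 2*b < r + 18)) ==> ((2*b >= 2*m || 2*b == 1) && ((m + 2*r > -1 && 2*r < 2) ==> ((3/2)*w < m + 12 ==> r == 2*m - 3)))))) && ((!(3*w <= 2*m - 7 || r > 9)) ==> (((r + 3*w != -8 && b < r + 12) ==> ((b >= 2*r + 6*w + 6 || b == -5) && ((5*r + 9*w > -21 && 4*r + 6*w < -12) ==> (r + (3/2)*w > -18 ==> 3*w == -2)))) && ((!(r + 3*w != -8 && b < r + 12)) ==> ((b >= 2*r + 6*w - 6 || b == -5) && ((3*r + 3*w > -1 && 2*r < 2) ==> (r + (3/2)*w > -12 ==> r + 6*w == 3)))))).
Before the if: ((3*r == 1 && 3*w <= -16) ==> ((b >= 2*m + 6 || b == -5) && ((2*b + m > -17 && 2*b < -8) ==> ((3/2)*w < m + 18 ==> b == 2*m + 4)))) && ((!(3*r == 1 && 3*w <= -16)) ==> (((3*w <= 2*m - 7 || r > 9) ==> ((!(m < 9)) && ((m != -8 && 2*b < r + 18) ==> ((2*b >= 2*m + 12 || 2*b == 1) && ((3*m + 2*r > -21 && 2*m + 2*r < -12) ==> ((3/2)*w < m + 18 ==> r == m + 2)))) && ((!(m != -8 && 2*b < r + 18)) ==> ((2*b >= 2*m || 2*b == 1) && ((m + 2*r > -1 && 2*r < 2) ==> ((3/2)*w < m + 12 ==> r == 2*m - 3)))))) && ((!(3*w <= 2*m - 7 || r > 9)) ==> (((r + 3*w != -8 && b < r + 12) ==> ((b >= 2*r + 6*w + 6 || b == -5) && ((5*r + 9*w > -21 && 4*r + 6*w < -12) ==> (r + (3/2)*w > -18 ==> 3*w == -2)))) && ((!(r + 3*w != -8 && b < r + 12)) ==> ((b >= 2*r + 6*w - 6 || b == -5) && ((3*r + 3*w > -1 && 2*r < 2) ==> (r + (3/2)*w > -12 ==> r + 6*w == 3))))))))
Answer: WP = ((3*r == 1 && 3*w <= -16) ==> ((b >= 2*m + 6 || b == -5) && ((2*b + m > -17 && 2*b < -8) ==> ((3/2)*w < m + 18 ==> b == 2*m + 4)))) && ((!(3*r == 1 && 3*w <= -16)) ==> (((3*w <= 2*m - 7 || r > 9) ==> ((!(m < 9)) && ((m != -8 && 2*b < r + 18) ==> ((2*b >= 2*m + 12 || 2*b == 1) && ((3*m + 2*r > -21 && 2*m + 2*r < -12) ==> ((3/2)*w < m + 18 ==> r == m + 2)))) && ((!(m != -8 && 2*b < r + 18)) ==> ((2*b >= 2*m || 2*b == 1) && ((m + 2*r > -1 && 2*r < 2) ==> ((3/2)*w < m + 12 ==> r == 2*m - 3)))))) && ((!(3*w <= 2*m - 7 || r > 9)) ==> (((r + 3*w != -8 && b < r + 12) ==> ((b >= 2*r + 6*w + 6 || b == -5) && ((5*r + 9*w > -21 && 4*r + 6*w < -12) ==> (r + (3/2)*w > -18 ==> 3*w == -2)))) && ((!(r + 3*w != -8 && b < r + 12)) ==> ((b >= 2*r + 6*w - 6 || b == -5) && ((3*r + 3*w > -1 && 2*r < 2) ==> (r + (3/2)*w > -12 ==> r + 6*w == 3))))))))


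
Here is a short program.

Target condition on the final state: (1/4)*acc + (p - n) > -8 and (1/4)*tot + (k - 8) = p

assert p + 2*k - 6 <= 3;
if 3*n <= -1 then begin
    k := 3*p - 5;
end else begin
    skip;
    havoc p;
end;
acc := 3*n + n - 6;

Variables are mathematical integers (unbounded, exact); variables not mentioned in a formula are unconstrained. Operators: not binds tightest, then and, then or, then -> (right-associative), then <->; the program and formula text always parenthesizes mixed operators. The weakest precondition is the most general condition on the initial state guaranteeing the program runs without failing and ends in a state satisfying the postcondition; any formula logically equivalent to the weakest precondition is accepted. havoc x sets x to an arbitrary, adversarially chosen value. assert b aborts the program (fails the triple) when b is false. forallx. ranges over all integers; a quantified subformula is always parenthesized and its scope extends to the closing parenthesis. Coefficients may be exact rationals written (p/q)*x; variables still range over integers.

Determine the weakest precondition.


Working backward. After the program, the postcondition (1/4)*acc + (p - n) > -8 and (1/4)*tot + (k - 8) = p must hold; in canonical form it is (1/4)*acc + p > n - 8 and k + (1/4)*tot = p + 8.
Before acc := 3*n + n - 6: p > -13/2 and k + (1/4)*tot = p + 8
Then branch requires p > -13/2 and 2*p + (1/4)*tot = 13; else branch requires forall p_1. (p_1 > -13/2 and k + (1/4)*tot = p_1 + 8).
Before the if: (3*n <= -1 -> (p > -13/2 and 2*p + (1/4)*tot = 13)) and ((not (3*n <= -1)) -> (forall p_1. (p_1 > -13/2 and k + (1/4)*tot = p_1 + 8)))
Before assert p + 2*k - 6 <= 3: 2*k + p <= 9 and (3*n <= -1 -> (p > -13/2 and 2*p + (1/4)*tot = 13)) and ((not (3*n <= -1)) -> (forall p_1. (p_1 > -13/2 and k + (1/4)*tot = p_1 + 8)))
Answer: WP = 2*k + p <= 9 and (3*n <= -1 -> (p > -13/2 and 2*p + (1/4)*tot = 13)) and ((not (3*n <= -1)) -> (forall p_1. (p_1 > -13/2 and k + (1/4)*tot = p_1 + 8)))


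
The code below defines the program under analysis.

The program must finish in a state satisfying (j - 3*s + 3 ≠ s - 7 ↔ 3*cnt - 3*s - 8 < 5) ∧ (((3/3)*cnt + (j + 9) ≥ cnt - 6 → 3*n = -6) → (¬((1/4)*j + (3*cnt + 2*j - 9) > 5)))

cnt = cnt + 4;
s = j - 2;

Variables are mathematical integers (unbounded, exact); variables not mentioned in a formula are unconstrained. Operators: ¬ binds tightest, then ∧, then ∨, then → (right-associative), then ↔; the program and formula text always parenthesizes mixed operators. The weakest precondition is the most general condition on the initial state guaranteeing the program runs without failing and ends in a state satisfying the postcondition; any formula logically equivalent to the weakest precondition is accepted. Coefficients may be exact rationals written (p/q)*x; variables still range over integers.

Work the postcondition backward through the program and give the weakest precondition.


Working backward. After the program, the postcondition (j - 3*s + 3 ≠ s - 7 ↔ 3*cnt - 3*s - 8 < 5) ∧ (((3/3)*cnt + (j + 9) ≥ cnt - 6 → 3*n = -6) → (¬((1/4)*j + (3*cnt + 2*j - 9) > 5))) must hold; in canonical form it is (j ≠ 4*s - 10 ↔ 3*cnt < 3*s + 13) ∧ ((j ≥ -15 → 3*n = -6) → (¬(3*cnt + (9/4)*j > 14))).
Before s := j - 2: (3*j ≠ 18 ↔ 3*cnt < 3*j + 7) ∧ ((j ≥ -15 → 3*n = -6) → (¬(3*cnt + (9/4)*j > 14)))
Before cnt := cnt + 4: (3*j ≠ 18 ↔ 3*cnt < 3*j - 5) ∧ ((j ≥ -15 → 3*n = -6) → (¬(3*cnt + (9/4)*j > 2)))
Answer: WP = (3*j ≠ 18 ↔ 3*cnt < 3*j - 5) ∧ ((j ≥ -15 → 3*n = -6) → (¬(3*cnt + (9/4)*j > 2)))


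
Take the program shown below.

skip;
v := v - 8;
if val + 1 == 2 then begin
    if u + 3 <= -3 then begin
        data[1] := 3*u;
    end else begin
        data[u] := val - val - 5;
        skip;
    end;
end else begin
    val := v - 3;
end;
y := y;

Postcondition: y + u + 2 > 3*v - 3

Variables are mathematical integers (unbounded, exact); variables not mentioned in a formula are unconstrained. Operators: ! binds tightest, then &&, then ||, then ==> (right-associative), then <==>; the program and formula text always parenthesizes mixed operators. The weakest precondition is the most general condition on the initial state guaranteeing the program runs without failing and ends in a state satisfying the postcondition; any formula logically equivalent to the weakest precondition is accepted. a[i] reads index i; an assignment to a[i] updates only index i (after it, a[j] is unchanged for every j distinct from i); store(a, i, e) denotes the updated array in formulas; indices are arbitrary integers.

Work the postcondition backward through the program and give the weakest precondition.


Working backward. After the program, the postcondition y + u + 2 > 3*v - 3 must hold; in canonical form it is u + y > 3*v - 5.
Before y := y: u + y > 3*v - 5
Then branch requires (u <= -6 ==> u + y > 3*v - 5) && ((!(u <= -6)) ==> u + y > 3*v - 5); else branch requires u + y > 3*v - 5.
Before the if: (val == 1 ==> ((u <= -6 ==> u + y > 3*v - 5) && ((!(u <= -6)) ==> u + y > 3*v - 5))) && ((!(val == 1)) ==> u + y > 3*v - 5)
Before v := v - 8: (val == 1 ==> ((u <= -6 ==> u + y > 3*v - 29) && ((!(u <= -6)) ==> u + y > 3*v - 29))) && ((!(val == 1)) ==> u + y > 3*v - 29)
Before skip: (val == 1 ==> ((u <= -6 ==> u + y > 3*v - 29) && ((!(u <= -6)) ==> u + y > 3*v - 29))) && ((!(val == 1)) ==> u + y > 3*v - 29)
Answer: WP = (val == 1 ==> ((u <= -6 ==> u + y > 3*v - 29) && ((!(u <= -6)) ==> u + y > 3*v - 29))) && ((!(val == 1)) ==> u + y > 3*v - 29)


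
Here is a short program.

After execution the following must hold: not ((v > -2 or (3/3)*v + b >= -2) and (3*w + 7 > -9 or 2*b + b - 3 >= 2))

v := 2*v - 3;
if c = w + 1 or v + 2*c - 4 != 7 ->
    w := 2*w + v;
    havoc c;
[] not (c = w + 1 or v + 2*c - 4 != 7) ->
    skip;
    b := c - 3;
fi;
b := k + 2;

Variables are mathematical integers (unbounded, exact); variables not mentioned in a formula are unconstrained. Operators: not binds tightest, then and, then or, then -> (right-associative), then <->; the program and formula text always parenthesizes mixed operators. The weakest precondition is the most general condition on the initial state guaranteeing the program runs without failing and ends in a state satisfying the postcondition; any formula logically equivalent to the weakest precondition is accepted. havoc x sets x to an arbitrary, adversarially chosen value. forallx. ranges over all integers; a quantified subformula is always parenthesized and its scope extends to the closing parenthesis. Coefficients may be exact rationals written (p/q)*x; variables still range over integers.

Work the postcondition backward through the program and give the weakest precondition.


Working backward. After the program, the postcondition not ((v > -2 or (3/3)*v + b >= -2) and (3*w + 7 > -9 or 2*b + b - 3 >= 2)) must hold; in canonical form it is not ((v > -2 or b + v >= -2) and (3*w > -16 or 3*b >= 5)).
Before b := k + 2: not ((v > -2 or k + v >= -4) and (3*w > -16 or 3*k >= -1))
Then branch requires not ((v > -2 or k + v >= -4) and (3*v + 6*w > -16 or 3*k >= -1)); else branch requires not ((v > -2 or k + v >= -4) and (3*w > -16 or 3*k >= -1)).
Before the if: ((c = w + 1 or 2*c + v != 11) -> (not ((v > -2 or k + v >= -4) and (3*v + 6*w > -16 or 3*k >= -1)))) and ((not (c = w + 1 or 2*c + v != 11)) -> (not ((v > -2 or k + v >= -4) and (3*w > -16 or 3*k >= -1))))
Before v := 2*v - 3: ((c = w + 1 or 2*c + 2*v != 14) -> (not ((2*v > 1 or k + 2*v >= -1) and (6*v + 6*w > -7 or 3*k >= -1)))) and ((not (c = w + 1 or 2*c + 2*v != 14)) -> (not ((2*v > 1 or k + 2*v >= -1) and (3*w > -16 or 3*k >= -1))))
Answer: WP = ((c = w + 1 or 2*c + 2*v != 14) -> (not ((2*v > 1 or k + 2*v >= -1) and (6*v + 6*w > -7 or 3*k >= -1)))) and ((not (c = w + 1 or 2*c + 2*v != 14)) -> (not ((2*v > 1 or k + 2*v >= -1) and (3*w > -16 or 3*k >= -1))))


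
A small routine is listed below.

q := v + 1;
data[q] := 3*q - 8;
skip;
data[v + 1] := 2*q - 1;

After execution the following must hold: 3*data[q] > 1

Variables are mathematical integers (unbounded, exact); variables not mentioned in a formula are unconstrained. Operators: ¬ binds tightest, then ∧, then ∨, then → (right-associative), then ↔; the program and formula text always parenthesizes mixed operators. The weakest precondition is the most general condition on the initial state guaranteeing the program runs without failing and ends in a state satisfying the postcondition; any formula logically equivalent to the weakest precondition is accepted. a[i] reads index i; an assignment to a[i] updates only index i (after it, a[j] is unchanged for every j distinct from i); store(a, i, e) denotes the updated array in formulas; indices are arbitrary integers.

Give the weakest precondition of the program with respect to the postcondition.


Working backward. After the program, 3*data[q] > 1 must hold.
Before data[v + 1] := 2*q - 1: 3*store(data, v + 1, 2*q - 1)[q] > 1
Before skip: 3*store(data, v + 1, 2*q - 1)[q] > 1
Before data[q] := 3*q - 8: 3*store(store(data, q, 3*q - 8), v + 1, 2*q - 1)[q] > 1
Before q := v + 1: 3*store(store(data, v + 1, 3*v - 5), v + 1, 2*v + 1)[v + 1] > 1
Answer: WP = 3*store(store(data, v + 1, 3*v - 5), v + 1, 2*v + 1)[v + 1] > 1


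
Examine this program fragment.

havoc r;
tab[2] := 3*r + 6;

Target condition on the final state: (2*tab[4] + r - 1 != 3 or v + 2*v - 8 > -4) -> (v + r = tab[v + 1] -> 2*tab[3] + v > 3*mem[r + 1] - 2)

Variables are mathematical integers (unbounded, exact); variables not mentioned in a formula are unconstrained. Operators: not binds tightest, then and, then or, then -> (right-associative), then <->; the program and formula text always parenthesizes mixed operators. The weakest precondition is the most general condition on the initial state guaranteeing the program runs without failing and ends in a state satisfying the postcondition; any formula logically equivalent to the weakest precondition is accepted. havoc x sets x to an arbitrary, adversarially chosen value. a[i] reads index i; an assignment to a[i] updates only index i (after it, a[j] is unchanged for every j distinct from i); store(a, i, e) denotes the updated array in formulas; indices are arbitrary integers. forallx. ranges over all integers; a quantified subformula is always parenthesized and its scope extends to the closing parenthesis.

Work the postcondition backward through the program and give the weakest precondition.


Working backward. After the program, the postcondition (2*tab[4] + r - 1 != 3 or v + 2*v - 8 > -4) -> (v + r = tab[v + 1] -> 2*tab[3] + v > 3*mem[r + 1] - 2) must hold; in canonical form it is (2*tab[4] + r != 4 or 3*v > 4) -> (r + v = tab[v + 1] -> 2*tab[3] + v > 3*mem[r + 1] - 2).
Before tab[2] := 3*r + 6: (2*tab[4] + r != 4 or 3*v > 4) -> (r + v = store(tab, 2, 3*r + 6)[v + 1] -> 2*tab[3] + v > 3*mem[r + 1] - 2)
Before havoc r: forall r_1. ((2*tab[4] + r_1 != 4 or 3*v > 4) -> (r_1 + v = store(tab, 2, 3*r_1 + 6)[v + 1] -> 2*tab[3] + v > 3*mem[r_1 + 1] - 2))
Answer: WP = forall r_1. ((2*tab[4] + r_1 != 4 or 3*v > 4) -> (r_1 + v = store(tab, 2, 3*r_1 + 6)[v + 1] -> 2*tab[3] + v > 3*mem[r_1 + 1] - 2))


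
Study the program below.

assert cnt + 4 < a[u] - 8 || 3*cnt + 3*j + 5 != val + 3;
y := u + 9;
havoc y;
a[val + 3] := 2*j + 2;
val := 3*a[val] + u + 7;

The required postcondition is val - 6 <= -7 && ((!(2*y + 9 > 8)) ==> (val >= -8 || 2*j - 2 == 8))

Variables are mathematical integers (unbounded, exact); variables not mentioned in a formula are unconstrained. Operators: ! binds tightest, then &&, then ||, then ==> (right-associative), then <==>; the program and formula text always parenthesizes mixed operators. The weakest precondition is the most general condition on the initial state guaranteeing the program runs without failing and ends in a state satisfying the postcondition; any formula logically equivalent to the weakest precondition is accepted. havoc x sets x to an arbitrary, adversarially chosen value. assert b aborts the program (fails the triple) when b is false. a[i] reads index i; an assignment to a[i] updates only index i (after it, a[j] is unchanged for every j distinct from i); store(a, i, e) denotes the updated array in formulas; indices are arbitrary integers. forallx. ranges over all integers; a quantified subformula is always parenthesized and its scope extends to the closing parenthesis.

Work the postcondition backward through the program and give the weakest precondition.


Working backward. After the program, the postcondition val - 6 <= -7 && ((!(2*y + 9 > 8)) ==> (val >= -8 || 2*j - 2 == 8)) must hold; in canonical form it is val <= -1 && ((!(2*y > -1)) ==> (val >= -8 || 2*j == 10)).
Before val := 3*a[val] + u + 7: 3*a[val] + u <= -8 && ((!(2*y > -1)) ==> (3*a[val] + u >= -15 || 2*j == 10))
Before a[val + 3] := 2*j + 2: 3*store(a, val + 3, 2*j + 2)[val] + u <= -8 && ((!(2*y > -1)) ==> (3*store(a, val + 3, 2*j + 2)[val] + u >= -15 || 2*j == 10))
Before havoc y: forall y_1. (3*store(a, val + 3, 2*j + 2)[val] + u <= -8 && ((!(2*y_1 > -1)) ==> (3*store(a, val + 3, 2*j + 2)[val] + u >= -15 || 2*j == 10)))
Before y := u + 9: forall y_1. (3*store(a, val + 3, 2*j + 2)[val] + u <= -8 && ((!(2*y_1 > -1)) ==> (3*store(a, val + 3, 2*j + 2)[val] + u >= -15 || 2*j == 10)))
Before assert cnt + 4 < a[u] - 8 || 3*cnt + 3*j + 5 != val + 3: (cnt < a[u] - 12 || 3*cnt + 3*j != val - 2) && (forall y_1. (3*store(a, val + 3, 2*j + 2)[val] + u <= -8 && ((!(2*y_1 > -1)) ==> (3*store(a, val + 3, 2*j + 2)[val] + u >= -15 || 2*j == 10))))
Answer: WP = (cnt < a[u] - 12 || 3*cnt + 3*j != val - 2) && (forall y_1. (3*store(a, val + 3, 2*j + 2)[val] + u <= -8 && ((!(2*y_1 > -1)) ==> (3*store(a, val + 3, 2*j + 2)[val] + u >= -15 || 2*j == 10))))


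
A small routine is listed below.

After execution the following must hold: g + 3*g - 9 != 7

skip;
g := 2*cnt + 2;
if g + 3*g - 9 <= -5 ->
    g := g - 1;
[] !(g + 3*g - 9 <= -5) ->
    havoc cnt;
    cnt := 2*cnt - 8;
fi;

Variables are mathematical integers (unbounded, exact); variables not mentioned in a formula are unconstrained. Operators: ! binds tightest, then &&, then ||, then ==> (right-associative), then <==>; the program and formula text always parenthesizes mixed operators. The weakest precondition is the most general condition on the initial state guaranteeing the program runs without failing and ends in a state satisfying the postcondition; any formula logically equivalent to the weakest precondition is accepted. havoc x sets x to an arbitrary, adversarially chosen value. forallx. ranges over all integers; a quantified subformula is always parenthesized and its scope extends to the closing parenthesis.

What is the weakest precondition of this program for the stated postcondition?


Working backward. After the program, the postcondition g + 3*g - 9 != 7 must hold; in canonical form it is 4*g != 16.
Then branch requires 4*g != 20; else branch requires 4*g != 16.
Before the if: (4*g <= 4 ==> 4*g != 20) && ((!(4*g <= 4)) ==> 4*g != 16)
Before g := 2*cnt + 2: (8*cnt <= -4 ==> 8*cnt != 12) && ((!(8*cnt <= -4)) ==> 8*cnt != 8)
Before skip: (8*cnt <= -4 ==> 8*cnt != 12) && ((!(8*cnt <= -4)) ==> 8*cnt != 8)
Answer: WP = (8*cnt <= -4 ==> 8*cnt != 12) && ((!(8*cnt <= -4)) ==> 8*cnt != 8)


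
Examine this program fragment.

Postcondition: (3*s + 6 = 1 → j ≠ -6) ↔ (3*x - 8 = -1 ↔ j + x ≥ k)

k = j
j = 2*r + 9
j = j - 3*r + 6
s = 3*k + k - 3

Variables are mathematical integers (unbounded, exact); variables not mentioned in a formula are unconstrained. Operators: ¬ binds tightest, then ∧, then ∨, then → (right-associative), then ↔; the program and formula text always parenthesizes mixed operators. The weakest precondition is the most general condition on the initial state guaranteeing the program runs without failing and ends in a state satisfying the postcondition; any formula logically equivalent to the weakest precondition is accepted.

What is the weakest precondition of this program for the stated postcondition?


Working backward. After the program, the postcondition (3*s + 6 = 1 → j ≠ -6) ↔ (3*x - 8 = -1 ↔ j + x ≥ k) must hold; in canonical form it is (3*s = -5 → j ≠ -6) ↔ (3*x = 7 ↔ j + x ≥ k).
Before s := 3*k + k - 3: (12*k = 4 → j ≠ -6) ↔ (3*x = 7 ↔ j + x ≥ k)
Before j := j - 3*r + 6: (12*k = 4 → j ≠ 3*r - 12) ↔ (3*x = 7 ↔ j + x ≥ k + 3*r - 6)
Before j := 2*r + 9: (12*k = 4 → r ≠ 21) ↔ (3*x = 7 ↔ x ≥ k + r - 15)
Before k := j: (12*j = 4 → r ≠ 21) ↔ (3*x = 7 ↔ x ≥ j + r - 15)
Answer: WP = (12*j = 4 → r ≠ 21) ↔ (3*x = 7 ↔ x ≥ j + r - 15)


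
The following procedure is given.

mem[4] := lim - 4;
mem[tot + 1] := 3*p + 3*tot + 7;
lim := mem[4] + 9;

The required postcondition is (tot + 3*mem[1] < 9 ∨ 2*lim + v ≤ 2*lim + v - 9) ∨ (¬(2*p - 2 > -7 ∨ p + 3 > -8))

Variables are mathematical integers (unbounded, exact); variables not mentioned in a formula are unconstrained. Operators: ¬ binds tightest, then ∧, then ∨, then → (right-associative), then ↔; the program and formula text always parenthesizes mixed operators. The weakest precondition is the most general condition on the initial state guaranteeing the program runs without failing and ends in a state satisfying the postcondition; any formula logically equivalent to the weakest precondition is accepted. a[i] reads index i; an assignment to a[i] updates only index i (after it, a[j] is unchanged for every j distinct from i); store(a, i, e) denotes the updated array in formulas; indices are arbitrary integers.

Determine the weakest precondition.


Working backward. After the program, the postcondition (tot + 3*mem[1] < 9 ∨ 2*lim + v ≤ 2*lim + v - 9) ∨ (¬(2*p - 2 > -7 ∨ p + 3 > -8)) must hold; in canonical form it is 3*mem[1] + tot < 9 ∨ (¬(2*p > -5 ∨ p > -11)).
Before lim := mem[4] + 9: 3*mem[1] + tot < 9 ∨ (¬(2*p > -5 ∨ p > -11))
Before mem[tot + 1] := 3*p + 3*tot + 7: 3*store(mem, tot + 1, 3*p + 3*tot + 7)[1] + tot < 9 ∨ (¬(2*p > -5 ∨ p > -11))
Before mem[4] := lim - 4: 3*store(store(mem, 4, lim - 4), tot + 1, 3*p + 3*tot + 7)[1] + tot < 9 ∨ (¬(2*p > -5 ∨ p > -11))
Answer: WP = 3*store(store(mem, 4, lim - 4), tot + 1, 3*p + 3*tot + 7)[1] + tot < 9 ∨ (¬(2*p > -5 ∨ p > -11))
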